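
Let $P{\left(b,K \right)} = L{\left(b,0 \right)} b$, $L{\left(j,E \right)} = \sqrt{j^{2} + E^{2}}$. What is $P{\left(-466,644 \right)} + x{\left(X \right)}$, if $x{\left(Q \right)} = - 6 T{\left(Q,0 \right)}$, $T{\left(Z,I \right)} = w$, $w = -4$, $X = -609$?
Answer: $-217132$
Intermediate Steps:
$L{\left(j,E \right)} = \sqrt{E^{2} + j^{2}}$
$P{\left(b,K \right)} = b \sqrt{b^{2}}$ ($P{\left(b,K \right)} = \sqrt{0^{2} + b^{2}} b = \sqrt{0 + b^{2}} b = \sqrt{b^{2}} b = b \sqrt{b^{2}}$)
$T{\left(Z,I \right)} = -4$
$x{\left(Q \right)} = 24$ ($x{\left(Q \right)} = \left(-6\right) \left(-4\right) = 24$)
$P{\left(-466,644 \right)} + x{\left(X \right)} = - 466 \sqrt{\left(-466\right)^{2}} + 24 = - 466 \sqrt{217156} + 24 = \left(-466\right) 466 + 24 = -217156 + 24 = -217132$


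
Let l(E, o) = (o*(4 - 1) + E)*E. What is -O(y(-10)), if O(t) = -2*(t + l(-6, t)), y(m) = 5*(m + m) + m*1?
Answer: 3812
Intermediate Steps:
y(m) = 11*m (y(m) = 5*(2*m) + m = 10*m + m = 11*m)
l(E, o) = E*(E + 3*o) (l(E, o) = (o*3 + E)*E = (3*o + E)*E = (E + 3*o)*E = E*(E + 3*o))
O(t) = -72 + 34*t (O(t) = -2*(t - 6*(-6 + 3*t)) = -2*(t + (36 - 18*t)) = -2*(36 - 17*t) = -72 + 34*t)
-O(y(-10)) = -(-72 + 34*(11*(-10))) = -(-72 + 34*(-110)) = -(-72 - 3740) = -1*(-3812) = 3812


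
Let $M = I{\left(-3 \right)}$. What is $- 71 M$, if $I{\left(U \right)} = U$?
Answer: $213$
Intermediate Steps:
$M = -3$
$- 71 M = \left(-71\right) \left(-3\right) = 213$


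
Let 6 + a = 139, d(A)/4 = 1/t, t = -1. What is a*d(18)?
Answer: -532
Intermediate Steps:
d(A) = -4 (d(A) = 4/(-1) = 4*(-1) = -4)
a = 133 (a = -6 + 139 = 133)
a*d(18) = 133*(-4) = -532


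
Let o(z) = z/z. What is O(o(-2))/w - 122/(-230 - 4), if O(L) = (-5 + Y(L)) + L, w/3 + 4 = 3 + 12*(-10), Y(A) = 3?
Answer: 7420/14157 ≈ 0.52412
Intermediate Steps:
o(z) = 1
w = -363 (w = -12 + 3*(3 + 12*(-10)) = -12 + 3*(3 - 120) = -12 + 3*(-117) = -12 - 351 = -363)
O(L) = -2 + L (O(L) = (-5 + 3) + L = -2 + L)
O(o(-2))/w - 122/(-230 - 4) = (-2 + 1)/(-363) - 122/(-230 - 4) = -1*(-1/363) - 122/(-234) = 1/363 - 122*(-1/234) = 1/363 + 61/117 = 7420/14157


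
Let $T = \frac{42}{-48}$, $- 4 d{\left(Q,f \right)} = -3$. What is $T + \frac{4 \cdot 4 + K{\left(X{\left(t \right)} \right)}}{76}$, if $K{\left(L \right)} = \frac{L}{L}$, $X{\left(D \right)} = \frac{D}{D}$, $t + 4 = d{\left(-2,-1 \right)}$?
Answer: $- \frac{99}{152} \approx -0.65132$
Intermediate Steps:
$d{\left(Q,f \right)} = \frac{3}{4}$ ($d{\left(Q,f \right)} = \left(- \frac{1}{4}\right) \left(-3\right) = \frac{3}{4}$)
$t = - \frac{13}{4}$ ($t = -4 + \frac{3}{4} = - \frac{13}{4} \approx -3.25$)
$X{\left(D \right)} = 1$
$K{\left(L \right)} = 1$
$T = - \frac{7}{8}$ ($T = 42 \left(- \frac{1}{48}\right) = - \frac{7}{8} \approx -0.875$)
$T + \frac{4 \cdot 4 + K{\left(X{\left(t \right)} \right)}}{76} = - \frac{7}{8} + \frac{4 \cdot 4 + 1}{76} = - \frac{7}{8} + \frac{16 + 1}{76} = - \frac{7}{8} + \frac{1}{76} \cdot 17 = - \frac{7}{8} + \frac{17}{76} = - \frac{99}{152}$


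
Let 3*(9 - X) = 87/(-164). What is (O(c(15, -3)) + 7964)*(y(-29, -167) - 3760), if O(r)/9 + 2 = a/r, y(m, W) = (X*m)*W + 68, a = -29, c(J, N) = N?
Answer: 53686362491/164 ≈ 3.2736e+8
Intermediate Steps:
X = 1505/164 (X = 9 - 29/(-164) = 9 - 29*(-1)/164 = 9 - ⅓*(-87/164) = 9 + 29/164 = 1505/164 ≈ 9.1768)
y(m, W) = 68 + 1505*W*m/164 (y(m, W) = (1505*m/164)*W + 68 = 1505*W*m/164 + 68 = 68 + 1505*W*m/164)
O(r) = -18 - 261/r (O(r) = -18 + 9*(-29/r) = -18 - 261/r)
(O(c(15, -3)) + 7964)*(y(-29, -167) - 3760) = ((-18 - 261/(-3)) + 7964)*((68 + (1505/164)*(-167)*(-29)) - 3760) = ((-18 - 261*(-⅓)) + 7964)*((68 + 7288715/164) - 3760) = ((-18 + 87) + 7964)*(7299867/164 - 3760) = (69 + 7964)*(6683227/164) = 8033*(6683227/164) = 53686362491/164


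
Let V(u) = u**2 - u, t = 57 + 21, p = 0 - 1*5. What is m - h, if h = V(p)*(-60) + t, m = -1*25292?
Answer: -23570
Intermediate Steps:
p = -5 (p = 0 - 5 = -5)
t = 78
m = -25292
h = -1722 (h = -5*(-1 - 5)*(-60) + 78 = -5*(-6)*(-60) + 78 = 30*(-60) + 78 = -1800 + 78 = -1722)
m - h = -25292 - 1*(-1722) = -25292 + 1722 = -23570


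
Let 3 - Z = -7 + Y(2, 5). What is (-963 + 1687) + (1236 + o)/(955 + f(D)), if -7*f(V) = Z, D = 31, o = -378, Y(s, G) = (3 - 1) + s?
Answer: 4841602/6679 ≈ 724.90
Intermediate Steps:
Y(s, G) = 2 + s
Z = 6 (Z = 3 - (-7 + (2 + 2)) = 3 - (-7 + 4) = 3 - 1*(-3) = 3 + 3 = 6)
f(V) = -6/7 (f(V) = -⅐*6 = -6/7)
(-963 + 1687) + (1236 + o)/(955 + f(D)) = (-963 + 1687) + (1236 - 378)/(955 - 6/7) = 724 + 858/(6679/7) = 724 + 858*(7/6679) = 724 + 6006/6679 = 4841602/6679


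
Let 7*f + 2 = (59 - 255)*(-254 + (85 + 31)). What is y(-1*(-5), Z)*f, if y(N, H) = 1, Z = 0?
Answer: 27046/7 ≈ 3863.7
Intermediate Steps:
f = 27046/7 (f = -2/7 + ((59 - 255)*(-254 + (85 + 31)))/7 = -2/7 + (-196*(-254 + 116))/7 = -2/7 + (-196*(-138))/7 = -2/7 + (⅐)*27048 = -2/7 + 3864 = 27046/7 ≈ 3863.7)
y(-1*(-5), Z)*f = 1*(27046/7) = 27046/7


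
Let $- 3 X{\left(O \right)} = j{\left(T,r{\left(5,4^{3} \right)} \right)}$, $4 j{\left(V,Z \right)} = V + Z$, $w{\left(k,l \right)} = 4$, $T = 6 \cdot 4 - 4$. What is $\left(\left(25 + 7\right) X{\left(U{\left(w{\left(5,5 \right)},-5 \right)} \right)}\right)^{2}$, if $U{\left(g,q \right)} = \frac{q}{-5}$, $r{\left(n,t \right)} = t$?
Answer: $50176$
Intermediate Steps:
$T = 20$ ($T = 24 - 4 = 20$)
$j{\left(V,Z \right)} = \frac{V}{4} + \frac{Z}{4}$ ($j{\left(V,Z \right)} = \frac{V + Z}{4} = \frac{V}{4} + \frac{Z}{4}$)
$U{\left(g,q \right)} = - \frac{q}{5}$ ($U{\left(g,q \right)} = q \left(- \frac{1}{5}\right) = - \frac{q}{5}$)
$X{\left(O \right)} = -7$ ($X{\left(O \right)} = - \frac{\frac{1}{4} \cdot 20 + \frac{4^{3}}{4}}{3} = - \frac{5 + \frac{1}{4} \cdot 64}{3} = - \frac{5 + 16}{3} = \left(- \frac{1}{3}\right) 21 = -7$)
$\left(\left(25 + 7\right) X{\left(U{\left(w{\left(5,5 \right)},-5 \right)} \right)}\right)^{2} = \left(\left(25 + 7\right) \left(-7\right)\right)^{2} = \left(32 \left(-7\right)\right)^{2} = \left(-224\right)^{2} = 50176$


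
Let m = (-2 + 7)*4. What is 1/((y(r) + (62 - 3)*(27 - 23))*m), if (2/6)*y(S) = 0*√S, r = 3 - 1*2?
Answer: 1/4720 ≈ 0.00021186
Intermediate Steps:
r = 1 (r = 3 - 2 = 1)
y(S) = 0 (y(S) = 3*(0*√S) = 3*0 = 0)
m = 20 (m = 5*4 = 20)
1/((y(r) + (62 - 3)*(27 - 23))*m) = 1/((0 + (62 - 3)*(27 - 23))*20) = 1/((0 + 59*4)*20) = 1/((0 + 236)*20) = 1/(236*20) = 1/4720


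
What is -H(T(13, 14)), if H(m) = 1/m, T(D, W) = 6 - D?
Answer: ⅐ ≈ 0.14286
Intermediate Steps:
-H(T(13, 14)) = -1/(6 - 1*13) = -1/(6 - 13) = -1/(-7) = -1*(-⅐) = ⅐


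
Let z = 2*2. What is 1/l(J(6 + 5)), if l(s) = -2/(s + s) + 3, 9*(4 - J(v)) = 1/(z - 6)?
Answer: 73/201 ≈ 0.36318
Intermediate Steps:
z = 4
J(v) = 73/18 (J(v) = 4 - 1/(9*(4 - 6)) = 4 - ⅑/(-2) = 4 - ⅑*(-½) = 4 + 1/18 = 73/18)
l(s) = 3 - 1/s (l(s) = -2*1/(2*s) + 3 = -1/s + 3 = 3 - 1/s)
1/l(J(6 + 5)) = 1/(3 - 1/73/18) = 1/(3 - 1*18/73) = 1/(3 - 18/73) = 1/(201/73) = 73/201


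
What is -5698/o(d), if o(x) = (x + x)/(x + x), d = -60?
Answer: -5698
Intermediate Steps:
o(x) = 1 (o(x) = (2*x)/((2*x)) = (2*x)*(1/(2*x)) = 1)
-5698/o(d) = -5698/1 = -5698*1 = -5698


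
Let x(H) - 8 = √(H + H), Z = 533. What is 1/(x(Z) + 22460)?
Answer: 274/6156219 - √1066/504809958 ≈ 4.4443e-5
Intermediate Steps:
x(H) = 8 + √2*√H (x(H) = 8 + √(H + H) = 8 + √(2*H) = 8 + √2*√H)
1/(x(Z) + 22460) = 1/((8 + √2*√533) + 22460) = 1/((8 + √1066) + 22460) = 1/(22468 + √1066)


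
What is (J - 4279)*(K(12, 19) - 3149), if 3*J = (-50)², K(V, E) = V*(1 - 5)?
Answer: 33047389/3 ≈ 1.1016e+7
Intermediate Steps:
K(V, E) = -4*V (K(V, E) = V*(-4) = -4*V)
J = 2500/3 (J = (⅓)*(-50)² = (⅓)*2500 = 2500/3 ≈ 833.33)
(J - 4279)*(K(12, 19) - 3149) = (2500/3 - 4279)*(-4*12 - 3149) = -10337*(-48 - 3149)/3 = -10337/3*(-3197) = 33047389/3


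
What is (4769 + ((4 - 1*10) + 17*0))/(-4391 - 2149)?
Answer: -4763/6540 ≈ -0.72829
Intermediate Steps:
(4769 + ((4 - 1*10) + 17*0))/(-4391 - 2149) = (4769 + ((4 - 10) + 0))/(-6540) = (4769 + (-6 + 0))*(-1/6540) = (4769 - 6)*(-1/6540) = 4763*(-1/6540) = -4763/6540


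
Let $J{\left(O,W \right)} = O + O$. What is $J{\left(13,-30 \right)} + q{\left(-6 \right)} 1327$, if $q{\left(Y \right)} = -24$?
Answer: $-31822$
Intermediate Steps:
$J{\left(O,W \right)} = 2 O$
$J{\left(13,-30 \right)} + q{\left(-6 \right)} 1327 = 2 \cdot 13 - 31848 = 26 - 31848 = -31822$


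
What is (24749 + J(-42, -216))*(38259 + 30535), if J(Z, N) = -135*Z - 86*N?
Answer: 3370562030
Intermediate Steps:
(24749 + J(-42, -216))*(38259 + 30535) = (24749 + (-135*(-42) - 86*(-216)))*(38259 + 30535) = (24749 + (5670 + 18576))*68794 = (24749 + 24246)*68794 = 48995*68794 = 3370562030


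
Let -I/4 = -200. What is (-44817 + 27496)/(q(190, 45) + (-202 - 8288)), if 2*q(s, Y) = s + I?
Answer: 17321/7995 ≈ 2.1665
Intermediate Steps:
I = 800 (I = -4*(-200) = 800)
q(s, Y) = 400 + s/2 (q(s, Y) = (s + 800)/2 = (800 + s)/2 = 400 + s/2)
(-44817 + 27496)/(q(190, 45) + (-202 - 8288)) = (-44817 + 27496)/((400 + (½)*190) + (-202 - 8288)) = -17321/((400 + 95) - 8490) = -17321/(495 - 8490) = -17321/(-7995) = -17321*(-1/7995) = 17321/7995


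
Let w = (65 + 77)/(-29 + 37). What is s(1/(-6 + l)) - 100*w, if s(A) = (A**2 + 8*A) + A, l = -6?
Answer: -255707/144 ≈ -1775.7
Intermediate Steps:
w = 71/4 (w = 142/8 = 142*(1/8) = 71/4 ≈ 17.750)
s(A) = A**2 + 9*A
s(1/(-6 + l)) - 100*w = (9 + 1/(-6 - 6))/(-6 - 6) - 100*71/4 = (9 + 1/(-12))/(-12) - 1775 = -(9 - 1/12)/12 - 1775 = -1/12*107/12 - 1775 = -107/144 - 1775 = -255707/144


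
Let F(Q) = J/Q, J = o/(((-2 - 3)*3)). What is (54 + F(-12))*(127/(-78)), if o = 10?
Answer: -123571/1404 ≈ -88.014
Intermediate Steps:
J = -2/3 (J = 10/(((-2 - 3)*3)) = 10/((-5*3)) = 10/(-15) = 10*(-1/15) = -2/3 ≈ -0.66667)
F(Q) = -2/(3*Q)
(54 + F(-12))*(127/(-78)) = (54 - 2/3/(-12))*(127/(-78)) = (54 - 2/3*(-1/12))*(127*(-1/78)) = (54 + 1/18)*(-127/78) = (973/18)*(-127/78) = -123571/1404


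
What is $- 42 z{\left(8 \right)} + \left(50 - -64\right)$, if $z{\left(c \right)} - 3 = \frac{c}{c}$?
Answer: $-54$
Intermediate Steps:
$z{\left(c \right)} = 4$ ($z{\left(c \right)} = 3 + \frac{c}{c} = 3 + 1 = 4$)
$- 42 z{\left(8 \right)} + \left(50 - -64\right) = \left(-42\right) 4 + \left(50 - -64\right) = -168 + \left(50 + 64\right) = -168 + 114 = -54$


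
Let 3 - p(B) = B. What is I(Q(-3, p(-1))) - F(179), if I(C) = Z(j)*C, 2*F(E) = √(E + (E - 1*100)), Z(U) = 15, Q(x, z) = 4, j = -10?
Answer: 60 - √258/2 ≈ 51.969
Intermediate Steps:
p(B) = 3 - B
F(E) = √(-100 + 2*E)/2 (F(E) = √(E + (E - 1*100))/2 = √(E + (E - 100))/2 = √(E + (-100 + E))/2 = √(-100 + 2*E)/2)
I(C) = 15*C
I(Q(-3, p(-1))) - F(179) = 15*4 - √(-100 + 2*179)/2 = 60 - √(-100 + 358)/2 = 60 - √258/2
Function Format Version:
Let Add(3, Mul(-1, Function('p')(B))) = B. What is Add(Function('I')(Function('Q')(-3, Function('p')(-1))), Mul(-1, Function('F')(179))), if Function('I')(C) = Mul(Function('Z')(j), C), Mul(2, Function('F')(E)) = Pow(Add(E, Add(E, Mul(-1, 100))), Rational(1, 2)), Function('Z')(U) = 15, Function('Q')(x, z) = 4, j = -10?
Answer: Add(60, Mul(Rational(-1, 2), Pow(258, Rational(1, 2)))) ≈ 51.969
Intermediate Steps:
Function('p')(B) = Add(3, Mul(-1, B))
Function('F')(E) = Mul(Rational(1, 2), Pow(Add(-100, Mul(2, E)), Rational(1, 2))) (Function('F')(E) = Mul(Rational(1, 2), Pow(Add(E, Add(E, Mul(-1, 100))), Rational(1, 2))) = Mul(Rational(1, 2), Pow(Add(E, Add(E, -100)), Rational(1, 2))) = Mul(Rational(1, 2), Pow(Add(E, Add(-100, E)), Rational(1, 2))) = Mul(Rational(1, 2), Pow(Add(-100, Mul(2, E)), Rational(1, 2))))
Function('I')(C) = Mul(15, C)
Add(Function('I')(Function('Q')(-3, Function('p')(-1))), Mul(-1, Function('F')(179))) = Add(Mul(15, 4), Mul(-1, Mul(Rational(1, 2), Pow(Add(-100, Mul(2, 179)), Rational(1, 2))))) = Add(60, Mul(-1, Mul(Rational(1, 2), Pow(Add(-100, 358), Rational(1, 2))))) = Add(60, Mul(-1, Mul(Rational(1, 2), Pow(258, Rational(1, 2))))) = Add(60, Mul(Rational(-1, 2), Pow(258, Rational(1, 2))))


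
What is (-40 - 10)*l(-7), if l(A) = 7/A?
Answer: 50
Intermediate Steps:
(-40 - 10)*l(-7) = (-40 - 10)*(7/(-7)) = -350*(-1)/7 = -50*(-1) = 50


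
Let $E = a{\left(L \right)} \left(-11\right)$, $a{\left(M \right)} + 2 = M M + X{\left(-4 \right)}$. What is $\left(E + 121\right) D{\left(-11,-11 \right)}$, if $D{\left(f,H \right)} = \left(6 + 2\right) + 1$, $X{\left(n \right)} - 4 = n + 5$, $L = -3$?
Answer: $-99$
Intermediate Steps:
$X{\left(n \right)} = 9 + n$ ($X{\left(n \right)} = 4 + \left(n + 5\right) = 4 + \left(5 + n\right) = 9 + n$)
$a{\left(M \right)} = 3 + M^{2}$ ($a{\left(M \right)} = -2 + \left(M M + \left(9 - 4\right)\right) = -2 + \left(M^{2} + 5\right) = -2 + \left(5 + M^{2}\right) = 3 + M^{2}$)
$E = -132$ ($E = \left(3 + \left(-3\right)^{2}\right) \left(-11\right) = \left(3 + 9\right) \left(-11\right) = 12 \left(-11\right) = -132$)
$D{\left(f,H \right)} = 9$ ($D{\left(f,H \right)} = 8 + 1 = 9$)
$\left(E + 121\right) D{\left(-11,-11 \right)} = \left(-132 + 121\right) 9 = \left(-11\right) 9 = -99$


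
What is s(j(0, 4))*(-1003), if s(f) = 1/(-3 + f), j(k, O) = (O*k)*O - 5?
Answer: 1003/8 ≈ 125.38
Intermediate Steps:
j(k, O) = -5 + k*O**2 (j(k, O) = k*O**2 - 5 = -5 + k*O**2)
s(j(0, 4))*(-1003) = -1003/(-3 + (-5 + 0*4**2)) = -1003/(-3 + (-5 + 0*16)) = -1003/(-3 + (-5 + 0)) = -1003/(-3 - 5) = -1003/(-8) = -1/8*(-1003) = 1003/8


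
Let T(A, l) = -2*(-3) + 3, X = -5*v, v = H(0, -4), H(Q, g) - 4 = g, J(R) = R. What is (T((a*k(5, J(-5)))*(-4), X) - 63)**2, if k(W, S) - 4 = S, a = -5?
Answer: 2916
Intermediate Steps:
H(Q, g) = 4 + g
v = 0 (v = 4 - 4 = 0)
k(W, S) = 4 + S
X = 0 (X = -5*0 = 0)
T(A, l) = 9 (T(A, l) = 6 + 3 = 9)
(T((a*k(5, J(-5)))*(-4), X) - 63)**2 = (9 - 63)**2 = (-54)**2 = 2916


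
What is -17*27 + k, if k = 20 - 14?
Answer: -453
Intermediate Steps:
k = 6
-17*27 + k = -17*27 + 6 = -459 + 6 = -453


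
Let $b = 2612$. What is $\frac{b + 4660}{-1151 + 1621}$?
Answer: $\frac{3636}{235} \approx 15.472$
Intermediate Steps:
$\frac{b + 4660}{-1151 + 1621} = \frac{2612 + 4660}{-1151 + 1621} = \frac{7272}{470} = 7272 \cdot \frac{1}{470} = \frac{3636}{235}$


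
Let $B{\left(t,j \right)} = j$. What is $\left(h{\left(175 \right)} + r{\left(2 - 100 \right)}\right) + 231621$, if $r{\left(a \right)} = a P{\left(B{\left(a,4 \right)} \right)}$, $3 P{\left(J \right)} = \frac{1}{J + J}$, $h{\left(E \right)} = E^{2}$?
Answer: $\frac{3146903}{12} \approx 2.6224 \cdot 10^{5}$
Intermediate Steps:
$P{\left(J \right)} = \frac{1}{6 J}$ ($P{\left(J \right)} = \frac{1}{3 \left(J + J\right)} = \frac{1}{3 \cdot 2 J} = \frac{\frac{1}{2} \frac{1}{J}}{3} = \frac{1}{6 J}$)
$r{\left(a \right)} = \frac{a}{24}$ ($r{\left(a \right)} = a \frac{1}{6 \cdot 4} = a \frac{1}{6} \cdot \frac{1}{4} = a \frac{1}{24} = \frac{a}{24}$)
$\left(h{\left(175 \right)} + r{\left(2 - 100 \right)}\right) + 231621 = \left(175^{2} + \frac{2 - 100}{24}\right) + 231621 = \left(30625 + \frac{2 - 100}{24}\right) + 231621 = \left(30625 + \frac{1}{24} \left(-98\right)\right) + 231621 = \left(30625 - \frac{49}{12}\right) + 231621 = \frac{367451}{12} + 231621 = \frac{3146903}{12}$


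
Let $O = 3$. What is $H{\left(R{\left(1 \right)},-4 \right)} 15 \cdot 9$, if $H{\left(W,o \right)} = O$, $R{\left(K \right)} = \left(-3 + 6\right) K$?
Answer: $405$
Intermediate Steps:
$R{\left(K \right)} = 3 K$
$H{\left(W,o \right)} = 3$
$H{\left(R{\left(1 \right)},-4 \right)} 15 \cdot 9 = 3 \cdot 15 \cdot 9 = 45 \cdot 9 = 405$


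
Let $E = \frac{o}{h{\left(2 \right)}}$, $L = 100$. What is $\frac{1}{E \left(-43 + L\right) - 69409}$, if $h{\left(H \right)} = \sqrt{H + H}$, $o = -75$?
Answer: $- \frac{2}{143093} \approx -1.3977 \cdot 10^{-5}$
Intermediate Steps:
$h{\left(H \right)} = \sqrt{2} \sqrt{H}$ ($h{\left(H \right)} = \sqrt{2 H} = \sqrt{2} \sqrt{H}$)
$E = - \frac{75}{2}$ ($E = - \frac{75}{\sqrt{2} \sqrt{2}} = - \frac{75}{2} \approx -37.5$)
$\frac{1}{E \left(-43 + L\right) - 69409} = \frac{1}{- \frac{75 \left(-43 + 100\right)}{2} - 69409} = \frac{1}{\left(- \frac{75}{2}\right) 57 - 69409} = \frac{1}{- \frac{4275}{2} - 69409} = \frac{1}{- \frac{143093}{2}} = - \frac{2}{143093}$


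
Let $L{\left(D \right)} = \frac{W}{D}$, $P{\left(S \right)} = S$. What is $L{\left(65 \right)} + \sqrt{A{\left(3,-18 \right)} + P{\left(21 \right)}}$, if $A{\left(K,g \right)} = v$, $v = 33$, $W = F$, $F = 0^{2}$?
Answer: $3 \sqrt{6} \approx 7.3485$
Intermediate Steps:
$F = 0$
$W = 0$
$A{\left(K,g \right)} = 33$
$L{\left(D \right)} = 0$ ($L{\left(D \right)} = \frac{0}{D} = 0$)
$L{\left(65 \right)} + \sqrt{A{\left(3,-18 \right)} + P{\left(21 \right)}} = 0 + \sqrt{33 + 21} = 0 + \sqrt{54} = 0 + 3 \sqrt{6} = 3 \sqrt{6}$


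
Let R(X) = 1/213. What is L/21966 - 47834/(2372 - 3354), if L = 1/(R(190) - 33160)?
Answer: 1236888329728785/25392489439058 ≈ 48.711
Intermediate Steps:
R(X) = 1/213
L = -213/7063079 (L = 1/(1/213 - 33160) = 1/(-7063079/213) = -213/7063079 ≈ -3.0157e-5)
L/21966 - 47834/(2372 - 3354) = -213/7063079/21966 - 47834/(2372 - 3354) = -213/7063079*1/21966 - 47834/(-982) = -71/51715864438 - 47834*(-1/982) = -71/51715864438 + 23917/491 = 1236888329728785/25392489439058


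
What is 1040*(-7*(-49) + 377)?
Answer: 748800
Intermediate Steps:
1040*(-7*(-49) + 377) = 1040*(343 + 377) = 1040*720 = 748800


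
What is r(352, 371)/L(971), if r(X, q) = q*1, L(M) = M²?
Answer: 371/942841 ≈ 0.00039349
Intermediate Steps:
r(X, q) = q
r(352, 371)/L(971) = 371/(971²) = 371/942841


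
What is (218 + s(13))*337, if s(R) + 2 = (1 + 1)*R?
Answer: 81554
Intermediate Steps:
s(R) = -2 + 2*R (s(R) = -2 + (1 + 1)*R = -2 + 2*R)
(218 + s(13))*337 = (218 + (-2 + 2*13))*337 = (218 + (-2 + 26))*337 = (218 + 24)*337 = 242*337 = 81554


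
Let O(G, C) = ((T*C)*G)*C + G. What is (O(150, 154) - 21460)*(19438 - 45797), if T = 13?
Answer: -1218441875510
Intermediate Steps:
O(G, C) = G + 13*G*C**2 (O(G, C) = ((13*C)*G)*C + G = (13*C*G)*C + G = 13*G*C**2 + G = G + 13*G*C**2)
(O(150, 154) - 21460)*(19438 - 45797) = (150*(1 + 13*154**2) - 21460)*(19438 - 45797) = (150*(1 + 13*23716) - 21460)*(-26359) = (150*(1 + 308308) - 21460)*(-26359) = (150*308309 - 21460)*(-26359) = (46246350 - 21460)*(-26359) = 46224890*(-26359) = -1218441875510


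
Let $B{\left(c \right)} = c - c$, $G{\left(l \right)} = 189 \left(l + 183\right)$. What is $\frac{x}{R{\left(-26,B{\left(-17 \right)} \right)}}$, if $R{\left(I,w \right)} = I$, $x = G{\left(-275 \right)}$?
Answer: $\frac{8694}{13} \approx 668.77$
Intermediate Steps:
$G{\left(l \right)} = 34587 + 189 l$ ($G{\left(l \right)} = 189 \left(183 + l\right) = 34587 + 189 l$)
$x = -17388$ ($x = 34587 + 189 \left(-275\right) = 34587 - 51975 = -17388$)
$B{\left(c \right)} = 0$
$\frac{x}{R{\left(-26,B{\left(-17 \right)} \right)}} = - \frac{17388}{-26} = \left(-17388\right) \left(- \frac{1}{26}\right) = \frac{8694}{13}$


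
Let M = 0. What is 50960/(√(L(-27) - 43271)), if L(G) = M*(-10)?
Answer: -50960*I*√43271/43271 ≈ -244.98*I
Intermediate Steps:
L(G) = 0 (L(G) = 0*(-10) = 0)
50960/(√(L(-27) - 43271)) = 50960/(√(0 - 43271)) = 50960/(√(-43271)) = 50960/((I*√43271)) = 50960*(-I*√43271/43271) = -50960*I*√43271/43271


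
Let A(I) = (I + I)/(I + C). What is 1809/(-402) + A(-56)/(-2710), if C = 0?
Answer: -12197/2710 ≈ -4.5007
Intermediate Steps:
A(I) = 2 (A(I) = (I + I)/(I + 0) = (2*I)/I = 2)
1809/(-402) + A(-56)/(-2710) = 1809/(-402) + 2/(-2710) = 1809*(-1/402) + 2*(-1/2710) = -9/2 - 1/1355 = -12197/2710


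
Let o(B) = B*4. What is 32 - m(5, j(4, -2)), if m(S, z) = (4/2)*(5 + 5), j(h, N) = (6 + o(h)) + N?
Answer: 12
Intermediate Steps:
o(B) = 4*B
j(h, N) = 6 + N + 4*h (j(h, N) = (6 + 4*h) + N = 6 + N + 4*h)
m(S, z) = 20 (m(S, z) = (4*(½))*10 = 2*10 = 20)
32 - m(5, j(4, -2)) = 32 - 1*20 = 32 - 20 = 12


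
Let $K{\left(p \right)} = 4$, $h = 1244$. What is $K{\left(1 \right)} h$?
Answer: $4976$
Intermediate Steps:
$K{\left(1 \right)} h = 4 \cdot 1244 = 4976$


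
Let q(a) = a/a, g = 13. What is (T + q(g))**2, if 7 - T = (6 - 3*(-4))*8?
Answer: 18496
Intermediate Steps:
q(a) = 1
T = -137 (T = 7 - (6 - 3*(-4))*8 = 7 - (6 + 12)*8 = 7 - 18*8 = 7 - 1*144 = 7 - 144 = -137)
(T + q(g))**2 = (-137 + 1)**2 = (-136)**2 = 18496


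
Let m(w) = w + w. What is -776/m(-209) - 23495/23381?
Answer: 4161373/4886629 ≈ 0.85158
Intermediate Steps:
m(w) = 2*w
-776/m(-209) - 23495/23381 = -776/(2*(-209)) - 23495/23381 = -776/(-418) - 23495*1/23381 = -776*(-1/418) - 23495/23381 = 388/209 - 23495/23381 = 4161373/4886629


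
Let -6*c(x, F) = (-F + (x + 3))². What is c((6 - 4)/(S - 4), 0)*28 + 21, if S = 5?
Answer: -287/3 ≈ -95.667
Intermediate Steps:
c(x, F) = -(3 + x - F)²/6 (c(x, F) = -(-F + (x + 3))²/6 = -(-F + (3 + x))²/6 = -(3 + x - F)²/6)
c((6 - 4)/(S - 4), 0)*28 + 21 = -(3 + (6 - 4)/(5 - 4) - 1*0)²/6*28 + 21 = -(3 + 2/1 + 0)²/6*28 + 21 = -(3 + 2*1 + 0)²/6*28 + 21 = -(3 + 2 + 0)²/6*28 + 21 = -⅙*5²*28 + 21 = -⅙*25*28 + 21 = -25/6*28 + 21 = -350/3 + 21 = -287/3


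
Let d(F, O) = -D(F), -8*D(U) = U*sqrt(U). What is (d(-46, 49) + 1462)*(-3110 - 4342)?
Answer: -10894824 + 42849*I*sqrt(46) ≈ -1.0895e+7 + 2.9062e+5*I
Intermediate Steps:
D(U) = -U**(3/2)/8 (D(U) = -U*sqrt(U)/8 = -U**(3/2)/8)
d(F, O) = F**(3/2)/8 (d(F, O) = -(-1)*F**(3/2)/8 = F**(3/2)/8)
(d(-46, 49) + 1462)*(-3110 - 4342) = ((-46)**(3/2)/8 + 1462)*(-3110 - 4342) = ((-46*I*sqrt(46))/8 + 1462)*(-7452) = (-23*I*sqrt(46)/4 + 1462)*(-7452) = (1462 - 23*I*sqrt(46)/4)*(-7452) = -10894824 + 42849*I*sqrt(46)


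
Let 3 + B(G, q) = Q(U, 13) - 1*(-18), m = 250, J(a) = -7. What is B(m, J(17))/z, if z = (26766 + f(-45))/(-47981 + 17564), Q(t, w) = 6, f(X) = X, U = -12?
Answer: -70973/2969 ≈ -23.905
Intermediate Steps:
B(G, q) = 21 (B(G, q) = -3 + (6 - 1*(-18)) = -3 + (6 + 18) = -3 + 24 = 21)
z = -8907/10139 (z = (26766 - 45)/(-47981 + 17564) = 26721/(-30417) = 26721*(-1/30417) = -8907/10139 ≈ -0.87849)
B(m, J(17))/z = 21/(-8907/10139) = 21*(-10139/8907) = -70973/2969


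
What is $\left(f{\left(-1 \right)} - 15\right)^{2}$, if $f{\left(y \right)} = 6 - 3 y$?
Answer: $36$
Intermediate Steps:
$\left(f{\left(-1 \right)} - 15\right)^{2} = \left(\left(6 - -3\right) - 15\right)^{2} = \left(\left(6 + 3\right) - 15\right)^{2} = \left(9 - 15\right)^{2} = \left(-6\right)^{2} = 36$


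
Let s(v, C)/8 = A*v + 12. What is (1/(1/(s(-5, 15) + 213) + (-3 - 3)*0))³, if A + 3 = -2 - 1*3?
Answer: 248858189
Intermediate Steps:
A = -8 (A = -3 + (-2 - 1*3) = -3 + (-2 - 3) = -3 - 5 = -8)
s(v, C) = 96 - 64*v (s(v, C) = 8*(-8*v + 12) = 8*(12 - 8*v) = 96 - 64*v)
(1/(1/(s(-5, 15) + 213) + (-3 - 3)*0))³ = (1/(1/((96 - 64*(-5)) + 213) + (-3 - 3)*0))³ = (1/(1/((96 + 320) + 213) - 6*0))³ = (1/(1/(416 + 213) + 0))³ = (1/(1/629 + 0))³ = (1/(1/629))³ = 629³ = 248858189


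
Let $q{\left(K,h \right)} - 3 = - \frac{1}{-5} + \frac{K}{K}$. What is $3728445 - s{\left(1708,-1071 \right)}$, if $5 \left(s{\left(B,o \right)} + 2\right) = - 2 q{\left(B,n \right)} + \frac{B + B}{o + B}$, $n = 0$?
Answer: $\frac{8482218307}{2275} \approx 3.7284 \cdot 10^{6}$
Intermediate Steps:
$q{\left(K,h \right)} = \frac{21}{5}$ ($q{\left(K,h \right)} = 3 + \left(- \frac{1}{-5} + \frac{K}{K}\right) = 3 + \left(\left(-1\right) \left(- \frac{1}{5}\right) + 1\right) = 3 + \left(\frac{1}{5} + 1\right) = 3 + \frac{6}{5} = \frac{21}{5}$)
$s{\left(B,o \right)} = - \frac{92}{25} + \frac{2 B}{5 \left(B + o\right)}$ ($s{\left(B,o \right)} = -2 + \frac{\left(-2\right) \frac{21}{5} + \frac{B + B}{o + B}}{5} = -2 + \frac{- \frac{42}{5} + \frac{2 B}{B + o}}{5} = -2 + \left(- \frac{42}{25} + \frac{2 B}{5 \left(B + o\right)}\right) = - \frac{92}{25} + \frac{2 B}{5 \left(B + o\right)}$)
$3728445 - s{\left(1708,-1071 \right)} = 3728445 - \frac{2 \left(\left(-46\right) \left(-1071\right) - 70028\right)}{25 \left(1708 - 1071\right)} = 3728445 - \frac{2 \left(49266 - 70028\right)}{25 \cdot 637} = 3728445 - \frac{2}{25} \cdot \frac{1}{637} \left(-20762\right) = 3728445 - - \frac{5932}{2275} = 3728445 + \frac{5932}{2275} = \frac{8482218307}{2275}$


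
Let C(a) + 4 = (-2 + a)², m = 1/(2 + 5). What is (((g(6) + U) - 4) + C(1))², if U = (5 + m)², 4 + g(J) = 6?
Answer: 1104601/2401 ≈ 460.06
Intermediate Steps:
m = ⅐ (m = 1/7 = ⅐ ≈ 0.14286)
g(J) = 2 (g(J) = -4 + 6 = 2)
U = 1296/49 (U = (5 + ⅐)² = (36/7)² = 1296/49 ≈ 26.449)
C(a) = -4 + (-2 + a)²
(((g(6) + U) - 4) + C(1))² = (((2 + 1296/49) - 4) + 1*(-4 + 1))² = ((1394/49 - 4) + 1*(-3))² = (1198/49 - 3)² = (1051/49)² = 1104601/2401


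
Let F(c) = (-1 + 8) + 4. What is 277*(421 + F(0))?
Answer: 119664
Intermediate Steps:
F(c) = 11 (F(c) = 7 + 4 = 11)
277*(421 + F(0)) = 277*(421 + 11) = 277*432 = 119664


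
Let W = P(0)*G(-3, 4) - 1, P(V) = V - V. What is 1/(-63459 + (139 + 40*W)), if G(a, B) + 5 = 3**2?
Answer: -1/63360 ≈ -1.5783e-5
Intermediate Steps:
G(a, B) = 4 (G(a, B) = -5 + 3**2 = -5 + 9 = 4)
P(V) = 0
W = -1 (W = 0*4 - 1 = 0 - 1 = -1)
1/(-63459 + (139 + 40*W)) = 1/(-63459 + (139 + 40*(-1))) = 1/(-63459 + (139 - 40)) = 1/(-63459 + 99) = 1/(-63360) = -1/63360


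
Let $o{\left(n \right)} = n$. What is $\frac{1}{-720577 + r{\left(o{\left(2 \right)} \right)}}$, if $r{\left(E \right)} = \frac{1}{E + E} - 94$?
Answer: $- \frac{4}{2882683} \approx -1.3876 \cdot 10^{-6}$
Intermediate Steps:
$r{\left(E \right)} = -94 + \frac{1}{2 E}$ ($r{\left(E \right)} = \frac{1}{2 E} - 94 = -94 + \frac{1}{2 E}$)
$\frac{1}{-720577 + r{\left(o{\left(2 \right)} \right)}} = \frac{1}{-720577 - \left(94 - \frac{1}{2 \cdot 2}\right)} = \frac{1}{-720577 + \left(-94 + \frac{1}{2} \cdot \frac{1}{2}\right)} = \frac{1}{-720577 + \left(-94 + \frac{1}{4}\right)} = \frac{1}{-720577 - \frac{375}{4}} = \frac{1}{- \frac{2882683}{4}} = - \frac{4}{2882683}$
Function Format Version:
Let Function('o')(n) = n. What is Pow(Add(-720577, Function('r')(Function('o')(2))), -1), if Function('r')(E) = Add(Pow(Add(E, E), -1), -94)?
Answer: Rational(-4, 2882683) ≈ -1.3876e-6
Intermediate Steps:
Function('r')(E) = Add(-94, Mul(Rational(1, 2), Pow(E, -1))) (Function('r')(E) = Add(Pow(Mul(2, E), -1), -94) = Add(Mul(Rational(1, 2), Pow(E, -1)), -94) = Add(-94, Mul(Rational(1, 2), Pow(E, -1))))
Pow(Add(-720577, Function('r')(Function('o')(2))), -1) = Pow(Add(-720577, Add(-94, Mul(Rational(1, 2), Pow(2, -1)))), -1) = Pow(Add(-720577, Add(-94, Mul(Rational(1, 2), Rational(1, 2)))), -1) = Pow(Add(-720577, Add(-94, Rational(1, 4))), -1) = Pow(Add(-720577, Rational(-375, 4)), -1) = Pow(Rational(-2882683, 4), -1) = Rational(-4, 2882683)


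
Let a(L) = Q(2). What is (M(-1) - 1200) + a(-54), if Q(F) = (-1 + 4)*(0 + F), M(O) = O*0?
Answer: -1194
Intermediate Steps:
M(O) = 0
Q(F) = 3*F
a(L) = 6 (a(L) = 3*2 = 6)
(M(-1) - 1200) + a(-54) = (0 - 1200) + 6 = -1200 + 6 = -1194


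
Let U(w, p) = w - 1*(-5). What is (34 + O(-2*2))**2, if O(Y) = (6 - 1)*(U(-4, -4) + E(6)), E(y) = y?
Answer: 4761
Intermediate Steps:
U(w, p) = 5 + w (U(w, p) = w + 5 = 5 + w)
O(Y) = 35 (O(Y) = (6 - 1)*((5 - 4) + 6) = 5*(1 + 6) = 5*7 = 35)
(34 + O(-2*2))**2 = (34 + 35)**2 = 69**2 = 4761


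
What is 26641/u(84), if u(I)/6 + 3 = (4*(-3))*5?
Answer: -26641/378 ≈ -70.479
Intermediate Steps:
u(I) = -378 (u(I) = -18 + 6*((4*(-3))*5) = -18 + 6*(-12*5) = -18 + 6*(-60) = -18 - 360 = -378)
26641/u(84) = 26641/(-378) = 26641*(-1/378) = -26641/378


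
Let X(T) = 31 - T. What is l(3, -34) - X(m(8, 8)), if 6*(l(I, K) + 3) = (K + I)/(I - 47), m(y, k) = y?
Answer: -6833/264 ≈ -25.883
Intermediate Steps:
l(I, K) = -3 + (I + K)/(6*(-47 + I)) (l(I, K) = -3 + ((K + I)/(I - 47))/6 = -3 + ((I + K)/(-47 + I))/6 = -3 + (I + K)/(6*(-47 + I)))
l(3, -34) - X(m(8, 8)) = (846 - 34 - 17*3)/(6*(-47 + 3)) - (31 - 1*8) = (⅙)*(846 - 34 - 51)/(-44) - (31 - 8) = (⅙)*(-1/44)*761 - 1*23 = -761/264 - 23 = -6833/264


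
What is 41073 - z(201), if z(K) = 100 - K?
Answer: 41174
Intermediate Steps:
41073 - z(201) = 41073 - (100 - 1*201) = 41073 - (100 - 201) = 41073 - 1*(-101) = 41073 + 101 = 41174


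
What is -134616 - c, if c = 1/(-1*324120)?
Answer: -43631737919/324120 ≈ -1.3462e+5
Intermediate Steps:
c = -1/324120 (c = 1/(-324120) = -1/324120 ≈ -3.0853e-6)
-134616 - c = -134616 - 1*(-1/324120) = -134616 + 1/324120 = -43631737919/324120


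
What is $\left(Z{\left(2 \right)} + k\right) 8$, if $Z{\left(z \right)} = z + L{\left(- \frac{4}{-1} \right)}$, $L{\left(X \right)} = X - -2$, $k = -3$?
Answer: $40$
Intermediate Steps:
$L{\left(X \right)} = 2 + X$ ($L{\left(X \right)} = X + 2 = 2 + X$)
$Z{\left(z \right)} = 6 + z$ ($Z{\left(z \right)} = z - \left(-2 + \frac{4}{-1}\right) = z + \left(2 - -4\right) = z + \left(2 + 4\right) = z + 6 = 6 + z$)
$\left(Z{\left(2 \right)} + k\right) 8 = \left(\left(6 + 2\right) - 3\right) 8 = \left(8 - 3\right) 8 = 5 \cdot 8 = 40$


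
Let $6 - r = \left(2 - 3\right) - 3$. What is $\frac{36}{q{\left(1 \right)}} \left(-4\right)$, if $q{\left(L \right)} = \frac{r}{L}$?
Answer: $- \frac{72}{5} \approx -14.4$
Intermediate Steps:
$r = 10$ ($r = 6 - \left(\left(2 - 3\right) - 3\right) = 6 - \left(-1 - 3\right) = 6 - -4 = 6 + 4 = 10$)
$q{\left(L \right)} = \frac{10}{L}$
$\frac{36}{q{\left(1 \right)}} \left(-4\right) = \frac{36}{10 \cdot 1^{-1}} \left(-4\right) = \frac{36}{10 \cdot 1} \left(-4\right) = \frac{36}{10} \left(-4\right) = 36 \cdot \frac{1}{10} \left(-4\right) = \frac{18}{5} \left(-4\right) = - \frac{72}{5}$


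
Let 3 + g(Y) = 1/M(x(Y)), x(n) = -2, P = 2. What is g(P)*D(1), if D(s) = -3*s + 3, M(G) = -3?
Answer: 0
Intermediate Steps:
D(s) = 3 - 3*s
g(Y) = -10/3 (g(Y) = -3 + 1/(-3) = -3 - ⅓ = -10/3)
g(P)*D(1) = -10*(3 - 3*1)/3 = -10*(3 - 3)/3 = -10/3*0 = 0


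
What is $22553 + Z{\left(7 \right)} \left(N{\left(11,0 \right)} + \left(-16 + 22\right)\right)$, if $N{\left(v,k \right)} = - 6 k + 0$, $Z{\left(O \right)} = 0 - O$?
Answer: $22511$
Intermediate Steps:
$Z{\left(O \right)} = - O$
$N{\left(v,k \right)} = - 6 k$
$22553 + Z{\left(7 \right)} \left(N{\left(11,0 \right)} + \left(-16 + 22\right)\right) = 22553 + \left(-1\right) 7 \left(\left(-6\right) 0 + \left(-16 + 22\right)\right) = 22553 - 7 \left(0 + 6\right) = 22553 - 42 = 22511$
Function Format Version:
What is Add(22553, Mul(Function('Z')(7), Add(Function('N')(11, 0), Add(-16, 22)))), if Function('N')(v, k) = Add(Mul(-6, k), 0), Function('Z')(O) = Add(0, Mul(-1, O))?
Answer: 22511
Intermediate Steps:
Function('Z')(O) = Mul(-1, O)
Function('N')(v, k) = Mul(-6, k)
Add(22553, Mul(Function('Z')(7), Add(Function('N')(11, 0), Add(-16, 22)))) = Add(22553, Mul(Mul(-1, 7), Add(Mul(-6, 0), Add(-16, 22)))) = Add(22553, Mul(-7, Add(0, 6))) = Add(22553, Mul(-7, 6)) = Add(22553, -42) = 22511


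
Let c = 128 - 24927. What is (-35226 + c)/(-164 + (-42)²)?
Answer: -2401/64 ≈ -37.516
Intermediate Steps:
c = -24799
(-35226 + c)/(-164 + (-42)²) = (-35226 - 24799)/(-164 + (-42)²) = -60025/(-164 + 1764) = -60025/1600 = -60025*1/1600 = -2401/64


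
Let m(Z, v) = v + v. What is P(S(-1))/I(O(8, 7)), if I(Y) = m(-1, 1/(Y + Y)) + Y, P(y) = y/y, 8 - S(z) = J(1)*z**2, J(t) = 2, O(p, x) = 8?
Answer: 8/65 ≈ 0.12308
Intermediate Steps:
m(Z, v) = 2*v
S(z) = 8 - 2*z**2
P(y) = 1
I(Y) = Y + 1/Y (I(Y) = 2/(Y + Y) + Y = 2/((2*Y)) + Y = 2*(1/(2*Y)) + Y = 1/Y + Y = Y + 1/Y)
P(S(-1))/I(O(8, 7)) = 1/(8 + 1/8) = 1/(65/8) = 1*(8/65) = 8/65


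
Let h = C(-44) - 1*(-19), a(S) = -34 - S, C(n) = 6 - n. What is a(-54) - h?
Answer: -49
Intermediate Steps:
h = 69 (h = (6 - 1*(-44)) - 1*(-19) = (6 + 44) + 19 = 50 + 19 = 69)
a(-54) - h = (-34 - 1*(-54)) - 1*69 = (-34 + 54) - 69 = 20 - 69 = -49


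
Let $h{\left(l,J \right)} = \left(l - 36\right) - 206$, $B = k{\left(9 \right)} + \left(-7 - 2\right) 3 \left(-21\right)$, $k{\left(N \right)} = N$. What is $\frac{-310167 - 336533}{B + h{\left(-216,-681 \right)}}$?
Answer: $- \frac{323350}{59} \approx -5480.5$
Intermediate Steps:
$B = 576$ ($B = 9 + \left(-7 - 2\right) 3 \left(-21\right) = 9 + \left(-9\right) 3 \left(-21\right) = 9 - -567 = 9 + 567 = 576$)
$h{\left(l,J \right)} = -242 + l$ ($h{\left(l,J \right)} = \left(-36 + l\right) - 206 = -242 + l$)
$\frac{-310167 - 336533}{B + h{\left(-216,-681 \right)}} = \frac{-310167 - 336533}{576 - 458} = - \frac{646700}{576 - 458} = - \frac{646700}{118} = \left(-646700\right) \frac{1}{118} = - \frac{323350}{59}$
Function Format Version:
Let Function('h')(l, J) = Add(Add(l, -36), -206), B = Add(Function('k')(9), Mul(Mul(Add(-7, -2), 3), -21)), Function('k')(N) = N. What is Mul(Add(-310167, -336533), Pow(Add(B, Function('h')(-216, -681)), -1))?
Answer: Rational(-323350, 59) ≈ -5480.5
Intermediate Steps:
B = 576 (B = Add(9, Mul(Mul(Add(-7, -2), 3), -21)) = Add(9, Mul(Mul(-9, 3), -21)) = Add(9, Mul(-27, -21)) = Add(9, 567) = 576)
Function('h')(l, J) = Add(-242, l) (Function('h')(l, J) = Add(Add(-36, l), -206) = Add(-242, l))
Mul(Add(-310167, -336533), Pow(Add(B, Function('h')(-216, -681)), -1)) = Mul(Add(-310167, -336533), Pow(Add(576, Add(-242, -216)), -1)) = Mul(-646700, Pow(Add(576, -458), -1)) = Mul(-646700, Pow(118, -1)) = Mul(-646700, Rational(1, 118)) = Rational(-323350, 59)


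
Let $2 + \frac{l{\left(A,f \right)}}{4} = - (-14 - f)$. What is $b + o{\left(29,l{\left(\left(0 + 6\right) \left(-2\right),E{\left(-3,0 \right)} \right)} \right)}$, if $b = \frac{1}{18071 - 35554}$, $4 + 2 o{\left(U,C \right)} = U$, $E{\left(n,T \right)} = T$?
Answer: $\frac{437073}{34966} \approx 12.5$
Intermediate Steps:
$l{\left(A,f \right)} = 48 + 4 f$ ($l{\left(A,f \right)} = -8 + 4 \left(- (-14 - f)\right) = -8 + 4 \left(14 + f\right) = -8 + \left(56 + 4 f\right) = 48 + 4 f$)
$o{\left(U,C \right)} = -2 + \frac{U}{2}$
$b = - \frac{1}{17483}$ ($b = \frac{1}{-17483} = - \frac{1}{17483} \approx -5.7198 \cdot 10^{-5}$)
$b + o{\left(29,l{\left(\left(0 + 6\right) \left(-2\right),E{\left(-3,0 \right)} \right)} \right)} = - \frac{1}{17483} + \left(-2 + \frac{1}{2} \cdot 29\right) = - \frac{1}{17483} + \left(-2 + \frac{29}{2}\right) = - \frac{1}{17483} + \frac{25}{2} = \frac{437073}{34966}$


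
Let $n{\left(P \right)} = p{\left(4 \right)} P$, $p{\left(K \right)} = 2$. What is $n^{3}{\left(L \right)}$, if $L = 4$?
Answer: $512$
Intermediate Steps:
$n{\left(P \right)} = 2 P$
$n^{3}{\left(L \right)} = \left(2 \cdot 4\right)^{3} = 8^{3} = 512$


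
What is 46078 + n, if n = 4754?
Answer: 50832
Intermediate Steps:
46078 + n = 46078 + 4754 = 50832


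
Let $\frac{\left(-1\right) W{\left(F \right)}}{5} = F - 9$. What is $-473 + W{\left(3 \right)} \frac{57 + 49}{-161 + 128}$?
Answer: $- \frac{6263}{11} \approx -569.36$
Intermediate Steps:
$W{\left(F \right)} = 45 - 5 F$ ($W{\left(F \right)} = - 5 \left(F - 9\right) = - 5 \left(-9 + F\right) = 45 - 5 F$)
$-473 + W{\left(3 \right)} \frac{57 + 49}{-161 + 128} = -473 + \left(45 - 15\right) \frac{57 + 49}{-161 + 128} = -473 + \left(45 - 15\right) \frac{106}{-33} = -473 + 30 \cdot 106 \left(- \frac{1}{33}\right) = -473 + 30 \left(- \frac{106}{33}\right) = -473 - \frac{1060}{11} = - \frac{6263}{11}$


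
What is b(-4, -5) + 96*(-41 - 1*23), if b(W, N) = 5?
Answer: -6139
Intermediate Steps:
b(-4, -5) + 96*(-41 - 1*23) = 5 + 96*(-41 - 1*23) = 5 + 96*(-41 - 23) = 5 + 96*(-64) = 5 - 6144 = -6139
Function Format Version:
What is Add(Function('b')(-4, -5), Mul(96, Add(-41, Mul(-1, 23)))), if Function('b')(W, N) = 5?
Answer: -6139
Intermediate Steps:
Add(Function('b')(-4, -5), Mul(96, Add(-41, Mul(-1, 23)))) = Add(5, Mul(96, Add(-41, Mul(-1, 23)))) = Add(5, Mul(96, Add(-41, -23))) = Add(5, Mul(96, -64)) = Add(5, -6144) = -6139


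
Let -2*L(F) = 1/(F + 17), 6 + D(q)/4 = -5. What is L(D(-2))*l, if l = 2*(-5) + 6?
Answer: -2/27 ≈ -0.074074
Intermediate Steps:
D(q) = -44 (D(q) = -24 + 4*(-5) = -24 - 20 = -44)
l = -4 (l = -10 + 6 = -4)
L(F) = -1/(2*(17 + F)) (L(F) = -1/(2*(F + 17)) = -1/(2*(17 + F)))
L(D(-2))*l = -1/(34 + 2*(-44))*(-4) = -1/(34 - 88)*(-4) = -1/(-54)*(-4) = -1*(-1/54)*(-4) = (1/54)*(-4) = -2/27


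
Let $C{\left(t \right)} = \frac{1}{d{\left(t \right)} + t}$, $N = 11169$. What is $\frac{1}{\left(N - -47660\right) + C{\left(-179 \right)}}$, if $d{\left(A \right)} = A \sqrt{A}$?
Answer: $\frac{339289197841}{19960044209257799} - \frac{179 i \sqrt{179}}{19960044209257799} \approx 1.6998 \cdot 10^{-5} - 1.1998 \cdot 10^{-13} i$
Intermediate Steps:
$d{\left(A \right)} = A^{\frac{3}{2}}$
$C{\left(t \right)} = \frac{1}{t + t^{\frac{3}{2}}}$ ($C{\left(t \right)} = \frac{1}{t^{\frac{3}{2}} + t} = \frac{1}{t + t^{\frac{3}{2}}}$)
$\frac{1}{\left(N - -47660\right) + C{\left(-179 \right)}} = \frac{1}{\left(11169 - -47660\right) + \frac{1}{-179 + \left(-179\right)^{\frac{3}{2}}}} = \frac{1}{\left(11169 + 47660\right) + \frac{1}{-179 - 179 i \sqrt{179}}} = \frac{1}{58829 + \frac{1}{-179 - 179 i \sqrt{179}}}$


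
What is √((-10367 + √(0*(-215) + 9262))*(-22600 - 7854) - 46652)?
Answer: √(315669966 - 30454*√9262) ≈ 17684.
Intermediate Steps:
√((-10367 + √(0*(-215) + 9262))*(-22600 - 7854) - 46652) = √((-10367 + √(0 + 9262))*(-30454) - 46652) = √((-10367 + √9262)*(-30454) - 46652) = √((315716618 - 30454*√9262) - 46652) = √(315669966 - 30454*√9262)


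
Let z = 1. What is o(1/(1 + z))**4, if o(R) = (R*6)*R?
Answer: 81/16 ≈ 5.0625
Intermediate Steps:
o(R) = 6*R**2 (o(R) = (6*R)*R = 6*R**2)
o(1/(1 + z))**4 = (6*(1/(1 + 1))**2)**4 = (6*(1/2)**2)**4 = (6*(1/4))**4 = (3/2)**4 = 81/16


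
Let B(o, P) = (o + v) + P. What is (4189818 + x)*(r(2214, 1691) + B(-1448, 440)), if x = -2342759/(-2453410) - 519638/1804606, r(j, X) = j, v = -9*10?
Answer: 5175495778919656556466/1106859601615 ≈ 4.6758e+9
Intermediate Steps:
v = -90
B(o, P) = -90 + P + o (B(o, P) = (o - 90) + P = (-90 + o) + P = -90 + P + o)
x = 1476435941187/2213719203230 (x = -2342759*(-1/2453410) - 519638*1/1804606 = 2342759/2453410 - 259819/902303 = 1476435941187/2213719203230 ≈ 0.66695)
(4189818 + x)*(r(2214, 1691) + B(-1448, 440)) = (4189818 + 1476435941187/2213719203230)*(2214 + (-90 + 440 - 1448)) = 9275082041074653327*(2214 - 1098)/2213719203230 = (9275082041074653327/2213719203230)*1116 = 5175495778919656556466/1106859601615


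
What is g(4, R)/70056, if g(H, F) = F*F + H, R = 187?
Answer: 34973/70056 ≈ 0.49922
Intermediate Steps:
g(H, F) = H + F**2 (g(H, F) = F**2 + H = H + F**2)
g(4, R)/70056 = (4 + 187**2)/70056 = (4 + 34969)*(1/70056) = 34973*(1/70056) = 34973/70056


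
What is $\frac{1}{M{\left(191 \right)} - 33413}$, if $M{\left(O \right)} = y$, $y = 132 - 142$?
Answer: $- \frac{1}{33423} \approx -2.992 \cdot 10^{-5}$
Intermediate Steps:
$y = -10$ ($y = 132 - 142 = -10$)
$M{\left(O \right)} = -10$
$\frac{1}{M{\left(191 \right)} - 33413} = \frac{1}{-10 - 33413} = \frac{1}{-33423} = - \frac{1}{33423}$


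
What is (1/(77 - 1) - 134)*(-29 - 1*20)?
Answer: 498967/76 ≈ 6565.4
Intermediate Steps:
(1/(77 - 1) - 134)*(-29 - 1*20) = (1/76 - 134)*(-29 - 20) = (1/76 - 134)*(-49) = -10183/76*(-49) = 498967/76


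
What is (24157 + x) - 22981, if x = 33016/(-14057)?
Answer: 16498016/14057 ≈ 1173.7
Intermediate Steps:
x = -33016/14057 (x = 33016*(-1/14057) = -33016/14057 ≈ -2.3487)
(24157 + x) - 22981 = (24157 - 33016/14057) - 22981 = 339541933/14057 - 22981 = 16498016/14057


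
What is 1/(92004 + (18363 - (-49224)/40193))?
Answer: 40193/4436030055 ≈ 9.0606e-6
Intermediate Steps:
1/(92004 + (18363 - (-49224)/40193)) = 1/(92004 + (18363 - 1*(-49224/40193))) = 1/(92004 + (18363 + 49224/40193)) = 1/(92004 + 738113283/40193) = 1/(4436030055/40193) = 40193/4436030055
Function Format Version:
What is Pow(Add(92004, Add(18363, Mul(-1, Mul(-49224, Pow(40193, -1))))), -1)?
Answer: Rational(40193, 4436030055) ≈ 9.0606e-6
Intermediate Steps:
Pow(Add(92004, Add(18363, Mul(-1, Mul(-49224, Pow(40193, -1))))), -1) = Pow(Add(92004, Add(18363, Mul(-1, Mul(-49224, Rational(1, 40193))))), -1) = Pow(Add(92004, Add(18363, Mul(-1, Rational(-49224, 40193)))), -1) = Pow(Add(92004, Add(18363, Rational(49224, 40193))), -1) = Pow(Add(92004, Rational(738113283, 40193)), -1) = Pow(Rational(4436030055, 40193), -1) = Rational(40193, 4436030055)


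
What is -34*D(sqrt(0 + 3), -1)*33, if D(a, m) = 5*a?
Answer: -5610*sqrt(3) ≈ -9716.8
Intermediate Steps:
-34*D(sqrt(0 + 3), -1)*33 = -170*sqrt(0 + 3)*33 = -170*sqrt(3)*33 = -5610*sqrt(3)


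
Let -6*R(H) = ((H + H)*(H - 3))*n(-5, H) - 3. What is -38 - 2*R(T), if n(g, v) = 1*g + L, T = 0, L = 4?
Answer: -39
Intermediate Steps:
n(g, v) = 4 + g (n(g, v) = 1*g + 4 = g + 4 = 4 + g)
R(H) = ½ + H*(-3 + H)/3 (R(H) = -(((H + H)*(H - 3))*(4 - 5) - 3)/6 = -(((2*H)*(-3 + H))*(-1) - 3)/6 = -((2*H*(-3 + H))*(-1) - 3)/6 = -(-2*H*(-3 + H) - 3)/6 = -(-3 - 2*H*(-3 + H))/6 = ½ + H*(-3 + H)/3)
-38 - 2*R(T) = -38 - 2*(½ - 1*0 + (⅓)*0²) = -38 - 2*(½ + 0 + (⅓)*0) = -38 - 2*(½ + 0 + 0) = -38 - 2*½ = -38 - 1 = -39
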